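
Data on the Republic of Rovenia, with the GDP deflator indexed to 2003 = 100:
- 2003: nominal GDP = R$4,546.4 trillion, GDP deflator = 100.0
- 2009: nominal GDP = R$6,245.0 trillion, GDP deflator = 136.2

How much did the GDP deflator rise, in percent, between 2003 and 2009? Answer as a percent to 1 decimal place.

36.2%

Price-level change = 136.2 / 100.0 − 1 = 0.3620.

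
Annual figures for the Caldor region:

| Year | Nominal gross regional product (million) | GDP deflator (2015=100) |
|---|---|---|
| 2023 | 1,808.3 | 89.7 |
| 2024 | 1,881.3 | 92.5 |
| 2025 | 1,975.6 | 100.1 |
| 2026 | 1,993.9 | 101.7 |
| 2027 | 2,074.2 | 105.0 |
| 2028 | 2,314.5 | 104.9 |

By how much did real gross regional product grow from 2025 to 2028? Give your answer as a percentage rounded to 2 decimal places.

11.79%

Real gross regional product 2025 = 1975.6/1.001 = 1973.63.
Real gross regional product 2028 = 2314.5/1.049 = 2206.39.
Change = 2206.39/1973.63 − 1 = 0.1179.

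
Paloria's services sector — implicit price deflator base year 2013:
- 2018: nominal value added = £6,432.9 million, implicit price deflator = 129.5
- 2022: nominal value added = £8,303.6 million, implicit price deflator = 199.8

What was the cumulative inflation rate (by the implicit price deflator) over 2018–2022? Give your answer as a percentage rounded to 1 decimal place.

54.3%

Price-level change = 199.8 / 129.5 − 1 = 0.5429.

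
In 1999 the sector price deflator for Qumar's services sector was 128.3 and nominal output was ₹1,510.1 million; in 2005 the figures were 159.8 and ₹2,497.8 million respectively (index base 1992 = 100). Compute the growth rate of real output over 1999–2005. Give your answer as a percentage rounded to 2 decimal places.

32.80%

Real output 1999 = 1510.1 / 1.283 = 1177.01.
Real output 2005 = 2497.8 / 1.598 = 1563.08.
Real growth = 1563.08 / 1177.01 − 1 = 0.3280.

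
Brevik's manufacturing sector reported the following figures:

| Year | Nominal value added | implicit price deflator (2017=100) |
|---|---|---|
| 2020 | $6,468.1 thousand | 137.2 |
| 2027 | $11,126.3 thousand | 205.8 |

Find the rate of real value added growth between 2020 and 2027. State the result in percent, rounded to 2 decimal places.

Real value added 2020 = 6468.1 / 1.372 = 4714.36.
Real value added 2027 = 11126.3 / 2.058 = 5406.37.
Real growth = 5406.37 / 4714.36 − 1 = 0.1468.

14.68%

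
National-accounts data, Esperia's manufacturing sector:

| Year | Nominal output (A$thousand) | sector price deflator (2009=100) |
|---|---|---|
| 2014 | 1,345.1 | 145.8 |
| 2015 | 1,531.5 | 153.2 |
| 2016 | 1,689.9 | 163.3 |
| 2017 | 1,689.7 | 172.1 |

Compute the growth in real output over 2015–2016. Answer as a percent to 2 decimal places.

Real output 2015 = 1531.5/1.532 = 999.67.
Real output 2016 = 1689.9/1.633 = 1034.84.
Change = 1034.84/999.67 − 1 = 0.0352.

3.52%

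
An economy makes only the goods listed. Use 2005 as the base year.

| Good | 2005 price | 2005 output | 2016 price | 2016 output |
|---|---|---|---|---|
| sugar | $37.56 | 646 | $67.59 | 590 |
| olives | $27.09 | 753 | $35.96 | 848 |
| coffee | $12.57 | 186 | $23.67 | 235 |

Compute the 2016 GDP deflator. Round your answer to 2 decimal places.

157.91

Nominal GDP 2016 = 67.59·590 + 35.96·848 + 23.67·235 = 75934.63.
Real GDP 2016 (at 2005 prices) = 37.56·590 + 27.09·848 + 12.57·235 = 48086.67.
Deflator = Nominal/Real × 100 = 75934.63/48086.67 × 100 = 157.912.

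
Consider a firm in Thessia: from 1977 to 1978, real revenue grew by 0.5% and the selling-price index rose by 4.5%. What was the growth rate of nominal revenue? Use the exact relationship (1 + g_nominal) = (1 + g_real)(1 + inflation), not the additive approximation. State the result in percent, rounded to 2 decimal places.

(1 + g_nom) = (1 + g_real)(1 + π) = 1.0050 × 1.0450 = 1.05023.

5.02%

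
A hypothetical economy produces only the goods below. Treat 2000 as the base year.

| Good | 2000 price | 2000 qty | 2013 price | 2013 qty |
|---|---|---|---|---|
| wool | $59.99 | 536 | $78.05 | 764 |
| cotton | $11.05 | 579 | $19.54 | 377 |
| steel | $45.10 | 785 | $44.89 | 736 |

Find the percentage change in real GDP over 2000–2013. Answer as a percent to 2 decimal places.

12.49%

Real GDP 2000 = Nominal GDP 2000 = 59.99·536 + 11.05·579 + 45.10·785 = 73956.09.
Real GDP 2013 (at 2000 prices) = 59.99·764 + 11.05·377 + 45.10·736 = 83191.81.
Real growth = 83191.81/73956.09 − 1 = 0.1249.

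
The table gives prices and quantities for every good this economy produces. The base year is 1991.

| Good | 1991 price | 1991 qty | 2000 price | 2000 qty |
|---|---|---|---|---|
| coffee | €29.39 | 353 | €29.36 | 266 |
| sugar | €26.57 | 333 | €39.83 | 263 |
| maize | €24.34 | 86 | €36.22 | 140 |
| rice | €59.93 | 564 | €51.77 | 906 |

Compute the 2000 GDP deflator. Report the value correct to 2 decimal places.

96.90

Nominal GDP 2000 = 29.36·266 + 39.83·263 + 36.22·140 + 51.77·906 = 70259.47.
Real GDP 2000 (at 1991 prices) = 29.39·266 + 26.57·263 + 24.34·140 + 59.93·906 = 72509.83.
Deflator = Nominal/Real × 100 = 70259.47/72509.83 × 100 = 96.896.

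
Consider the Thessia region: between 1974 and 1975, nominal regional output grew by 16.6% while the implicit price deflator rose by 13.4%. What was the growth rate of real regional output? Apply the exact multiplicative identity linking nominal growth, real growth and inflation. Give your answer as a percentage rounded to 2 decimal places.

2.82%

(1 + g_nom) = (1 + g_real)(1 + π), so g_real = 1.1660 / 1.1340 − 1 = 0.02822.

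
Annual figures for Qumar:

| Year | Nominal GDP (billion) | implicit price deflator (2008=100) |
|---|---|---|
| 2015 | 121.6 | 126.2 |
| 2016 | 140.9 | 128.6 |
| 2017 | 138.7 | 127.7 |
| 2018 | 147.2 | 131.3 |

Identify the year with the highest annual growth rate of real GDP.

2016: real = 140.9/1.286 = 109.56; growth vs 2015 (96.35) = 13.71%.
2017: real = 138.7/1.277 = 108.61; growth vs 2016 (109.56) = -0.87%.
2018: real = 147.2/1.313 = 112.11; growth vs 2017 (108.61) = 3.22%.

2016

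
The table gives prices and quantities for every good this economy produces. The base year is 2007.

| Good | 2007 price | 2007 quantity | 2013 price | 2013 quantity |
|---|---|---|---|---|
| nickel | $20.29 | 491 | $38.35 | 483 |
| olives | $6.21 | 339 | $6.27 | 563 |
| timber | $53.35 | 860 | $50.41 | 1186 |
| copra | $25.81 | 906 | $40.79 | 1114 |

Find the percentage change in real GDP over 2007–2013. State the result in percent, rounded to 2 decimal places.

29.50%

Real GDP 2007 = Nominal GDP 2007 = 20.29·491 + 6.21·339 + 53.35·860 + 25.81·906 = 81332.44.
Real GDP 2013 (at 2007 prices) = 20.29·483 + 6.21·563 + 53.35·1186 + 25.81·1114 = 105321.74.
Real growth = 105321.74/81332.44 − 1 = 0.2950.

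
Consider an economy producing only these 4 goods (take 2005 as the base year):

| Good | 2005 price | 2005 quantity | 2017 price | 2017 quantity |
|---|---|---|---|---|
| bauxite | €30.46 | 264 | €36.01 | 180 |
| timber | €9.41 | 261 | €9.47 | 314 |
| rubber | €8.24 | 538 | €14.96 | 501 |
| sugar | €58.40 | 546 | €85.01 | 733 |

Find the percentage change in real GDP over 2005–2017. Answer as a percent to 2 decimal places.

Real GDP 2005 = Nominal GDP 2005 = 30.46·264 + 9.41·261 + 8.24·538 + 58.40·546 = 46816.97.
Real GDP 2017 (at 2005 prices) = 30.46·180 + 9.41·314 + 8.24·501 + 58.40·733 = 55372.98.
Real growth = 55372.98/46816.97 − 1 = 0.1828.

18.28%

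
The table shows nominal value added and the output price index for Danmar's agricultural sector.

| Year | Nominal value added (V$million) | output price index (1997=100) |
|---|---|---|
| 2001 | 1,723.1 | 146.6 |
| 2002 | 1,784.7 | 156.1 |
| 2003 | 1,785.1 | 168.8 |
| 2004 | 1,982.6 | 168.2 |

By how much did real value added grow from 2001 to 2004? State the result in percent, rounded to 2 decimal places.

Real value added 2001 = 1723.1/1.466 = 1175.38.
Real value added 2004 = 1982.6/1.682 = 1178.72.
Change = 1178.72/1175.38 − 1 = 0.0028.

0.28%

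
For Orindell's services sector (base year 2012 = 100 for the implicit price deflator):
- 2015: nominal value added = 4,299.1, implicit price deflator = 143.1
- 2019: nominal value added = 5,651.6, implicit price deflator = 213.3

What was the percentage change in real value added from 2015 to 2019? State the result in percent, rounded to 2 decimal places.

-11.81%

Real value added 2015 = 4299.1 / 1.431 = 3004.26.
Real value added 2019 = 5651.6 / 2.133 = 2649.60.
Real growth = 2649.60 / 3004.26 − 1 = -0.1181.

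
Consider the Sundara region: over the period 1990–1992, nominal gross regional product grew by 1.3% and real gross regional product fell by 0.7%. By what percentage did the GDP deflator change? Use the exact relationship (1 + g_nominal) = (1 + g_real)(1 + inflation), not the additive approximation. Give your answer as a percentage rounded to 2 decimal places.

(1 + g_nom) = (1 + g_real)(1 + π), so π = 1.0130 / 0.9930 − 1 = 0.02014.

2.01%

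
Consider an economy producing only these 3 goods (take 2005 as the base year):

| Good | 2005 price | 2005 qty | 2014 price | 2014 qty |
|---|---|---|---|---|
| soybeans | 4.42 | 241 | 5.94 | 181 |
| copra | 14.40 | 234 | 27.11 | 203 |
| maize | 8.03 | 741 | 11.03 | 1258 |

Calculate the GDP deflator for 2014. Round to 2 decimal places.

147.95

Nominal GDP 2014 = 5.94·181 + 27.11·203 + 11.03·1258 = 20454.21.
Real GDP 2014 (at 2005 prices) = 4.42·181 + 14.40·203 + 8.03·1258 = 13824.96.
Deflator = Nominal/Real × 100 = 20454.21/13824.96 × 100 = 147.951.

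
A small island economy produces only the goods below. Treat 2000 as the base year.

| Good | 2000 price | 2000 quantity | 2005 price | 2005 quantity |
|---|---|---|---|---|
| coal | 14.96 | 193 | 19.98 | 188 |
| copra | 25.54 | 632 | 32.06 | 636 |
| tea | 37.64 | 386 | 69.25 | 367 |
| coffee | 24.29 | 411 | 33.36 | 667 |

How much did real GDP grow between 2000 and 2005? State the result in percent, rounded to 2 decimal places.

Real GDP 2000 = Nominal GDP 2000 = 14.96·193 + 25.54·632 + 37.64·386 + 24.29·411 = 43540.79.
Real GDP 2005 (at 2000 prices) = 14.96·188 + 25.54·636 + 37.64·367 + 24.29·667 = 49071.23.
Real growth = 49071.23/43540.79 − 1 = 0.1270.

12.70%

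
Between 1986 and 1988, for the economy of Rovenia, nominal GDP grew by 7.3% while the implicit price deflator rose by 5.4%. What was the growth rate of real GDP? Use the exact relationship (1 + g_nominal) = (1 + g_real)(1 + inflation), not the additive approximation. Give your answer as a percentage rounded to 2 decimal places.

1.80%

(1 + g_nom) = (1 + g_real)(1 + π), so g_real = 1.0730 / 1.0540 − 1 = 0.01803.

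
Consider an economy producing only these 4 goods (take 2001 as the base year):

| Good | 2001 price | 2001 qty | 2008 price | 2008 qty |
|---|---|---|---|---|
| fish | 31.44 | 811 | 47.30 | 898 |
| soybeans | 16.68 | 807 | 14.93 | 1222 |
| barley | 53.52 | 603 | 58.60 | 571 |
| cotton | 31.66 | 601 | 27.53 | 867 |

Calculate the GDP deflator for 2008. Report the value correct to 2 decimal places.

110.71

Nominal GDP 2008 = 47.30·898 + 14.93·1222 + 58.60·571 + 27.53·867 = 118048.97.
Real GDP 2008 (at 2001 prices) = 31.44·898 + 16.68·1222 + 53.52·571 + 31.66·867 = 106625.22.
Deflator = Nominal/Real × 100 = 118048.97/106625.22 × 100 = 110.714.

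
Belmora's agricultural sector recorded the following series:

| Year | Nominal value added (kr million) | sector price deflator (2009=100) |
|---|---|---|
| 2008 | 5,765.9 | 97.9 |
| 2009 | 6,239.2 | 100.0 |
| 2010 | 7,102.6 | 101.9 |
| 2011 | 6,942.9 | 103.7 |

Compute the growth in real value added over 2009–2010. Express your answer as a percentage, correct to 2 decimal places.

11.72%

Real value added 2009 = 6239.2/1.000 = 6239.20.
Real value added 2010 = 7102.6/1.019 = 6970.17.
Change = 6970.17/6239.20 − 1 = 0.1172.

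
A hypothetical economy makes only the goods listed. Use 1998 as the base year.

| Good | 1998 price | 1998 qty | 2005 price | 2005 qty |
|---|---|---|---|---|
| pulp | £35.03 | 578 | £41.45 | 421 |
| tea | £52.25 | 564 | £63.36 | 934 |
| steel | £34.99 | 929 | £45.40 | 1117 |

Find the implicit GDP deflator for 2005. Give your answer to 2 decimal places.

Nominal GDP 2005 = 41.45·421 + 63.36·934 + 45.40·1117 = 127340.49.
Real GDP 2005 (at 1998 prices) = 35.03·421 + 52.25·934 + 34.99·1117 = 102632.96.
Deflator = Nominal/Real × 100 = 127340.49/102632.96 × 100 = 124.074.

124.07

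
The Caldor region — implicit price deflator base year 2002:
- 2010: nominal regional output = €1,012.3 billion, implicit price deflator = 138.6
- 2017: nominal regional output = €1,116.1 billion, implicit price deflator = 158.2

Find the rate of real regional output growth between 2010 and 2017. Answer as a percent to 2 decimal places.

-3.41%

Real regional output 2010 = 1012.3 / 1.386 = 730.38.
Real regional output 2017 = 1116.1 / 1.582 = 705.50.
Real growth = 705.50 / 730.38 − 1 = -0.0341.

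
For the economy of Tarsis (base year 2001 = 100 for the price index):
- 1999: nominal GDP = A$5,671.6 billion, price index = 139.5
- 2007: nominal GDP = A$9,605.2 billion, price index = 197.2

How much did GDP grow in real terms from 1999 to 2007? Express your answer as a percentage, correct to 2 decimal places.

19.80%

Real GDP 1999 = 5671.6 / 1.395 = 4065.66.
Real GDP 2007 = 9605.2 / 1.972 = 4870.79.
Real growth = 4870.79 / 4065.66 − 1 = 0.1980.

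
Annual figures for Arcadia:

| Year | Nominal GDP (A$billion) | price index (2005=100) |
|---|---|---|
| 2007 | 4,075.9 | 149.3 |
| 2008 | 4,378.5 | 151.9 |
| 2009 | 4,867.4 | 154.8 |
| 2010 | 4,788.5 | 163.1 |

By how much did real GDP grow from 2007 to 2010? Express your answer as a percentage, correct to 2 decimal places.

Real GDP 2007 = 4075.9/1.493 = 2730.01.
Real GDP 2010 = 4788.5/1.631 = 2935.93.
Change = 2935.93/2730.01 − 1 = 0.0754.

7.54%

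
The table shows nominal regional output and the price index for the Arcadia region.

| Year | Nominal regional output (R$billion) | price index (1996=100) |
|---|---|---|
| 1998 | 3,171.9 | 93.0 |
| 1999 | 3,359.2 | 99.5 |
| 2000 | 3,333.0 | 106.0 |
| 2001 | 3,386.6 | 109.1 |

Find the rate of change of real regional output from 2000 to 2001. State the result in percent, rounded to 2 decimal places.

-1.28%

Real regional output 2000 = 3333.0/1.060 = 3144.34.
Real regional output 2001 = 3386.6/1.091 = 3104.12.
Change = 3104.12/3144.34 − 1 = -0.0128.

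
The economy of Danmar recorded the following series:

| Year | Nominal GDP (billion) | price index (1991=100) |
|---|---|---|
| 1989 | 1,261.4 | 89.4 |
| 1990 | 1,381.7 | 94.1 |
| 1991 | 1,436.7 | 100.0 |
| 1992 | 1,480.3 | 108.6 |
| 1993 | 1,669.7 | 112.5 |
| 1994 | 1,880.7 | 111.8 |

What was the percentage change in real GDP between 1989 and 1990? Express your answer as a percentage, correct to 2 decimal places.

4.07%

Real GDP 1989 = 1261.4/0.894 = 1410.96.
Real GDP 1990 = 1381.7/0.941 = 1468.33.
Change = 1468.33/1410.96 − 1 = 0.0407.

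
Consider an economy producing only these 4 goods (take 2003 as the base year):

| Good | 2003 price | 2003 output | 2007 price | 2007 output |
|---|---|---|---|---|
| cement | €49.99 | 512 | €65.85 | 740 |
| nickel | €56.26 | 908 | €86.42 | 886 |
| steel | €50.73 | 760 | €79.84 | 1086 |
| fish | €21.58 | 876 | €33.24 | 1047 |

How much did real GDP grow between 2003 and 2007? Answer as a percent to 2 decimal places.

Real GDP 2003 = Nominal GDP 2003 = 49.99·512 + 56.26·908 + 50.73·760 + 21.58·876 = 134137.84.
Real GDP 2007 (at 2003 prices) = 49.99·740 + 56.26·886 + 50.73·1086 + 21.58·1047 = 164526.00.
Real growth = 164526.00/134137.84 − 1 = 0.2265.

22.65%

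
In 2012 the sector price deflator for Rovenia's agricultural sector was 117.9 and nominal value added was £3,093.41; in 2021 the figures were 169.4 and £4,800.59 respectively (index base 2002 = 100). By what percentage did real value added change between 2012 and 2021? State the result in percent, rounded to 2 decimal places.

Real value added 2012 = 3093.41 / 1.179 = 2623.76.
Real value added 2021 = 4800.59 / 1.694 = 2833.88.
Real growth = 2833.88 / 2623.76 − 1 = 0.0801.

8.01%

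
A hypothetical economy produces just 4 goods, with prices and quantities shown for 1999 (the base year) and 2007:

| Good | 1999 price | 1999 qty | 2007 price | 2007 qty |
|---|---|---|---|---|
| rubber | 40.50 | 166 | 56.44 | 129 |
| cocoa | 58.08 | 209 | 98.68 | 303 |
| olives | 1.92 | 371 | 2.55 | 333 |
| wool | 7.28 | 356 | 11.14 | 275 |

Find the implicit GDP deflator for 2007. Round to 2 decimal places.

161.38

Nominal GDP 2007 = 56.44·129 + 98.68·303 + 2.55·333 + 11.14·275 = 41093.45.
Real GDP 2007 (at 1999 prices) = 40.50·129 + 58.08·303 + 1.92·333 + 7.28·275 = 25464.10.
Deflator = Nominal/Real × 100 = 41093.45/25464.10 × 100 = 161.378.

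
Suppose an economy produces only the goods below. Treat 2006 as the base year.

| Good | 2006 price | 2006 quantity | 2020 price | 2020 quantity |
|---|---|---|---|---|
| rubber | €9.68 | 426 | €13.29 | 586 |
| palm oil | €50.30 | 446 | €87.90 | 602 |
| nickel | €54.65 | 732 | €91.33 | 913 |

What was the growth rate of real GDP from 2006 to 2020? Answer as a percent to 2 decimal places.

28.98%

Real GDP 2006 = Nominal GDP 2006 = 9.68·426 + 50.30·446 + 54.65·732 = 66561.28.
Real GDP 2020 (at 2006 prices) = 9.68·586 + 50.30·602 + 54.65·913 = 85848.53.
Real growth = 85848.53/66561.28 − 1 = 0.2898.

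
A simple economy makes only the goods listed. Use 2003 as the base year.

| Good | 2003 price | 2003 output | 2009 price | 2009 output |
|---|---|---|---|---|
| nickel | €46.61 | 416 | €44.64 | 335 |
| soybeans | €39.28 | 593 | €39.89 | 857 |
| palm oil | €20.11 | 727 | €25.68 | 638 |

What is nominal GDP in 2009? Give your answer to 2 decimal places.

Nominal GDP 2009 = Σ (p_2009 × q_2009) = 44.64·335 + 39.89·857 + 25.68·638 = 65523.97.

€65523.97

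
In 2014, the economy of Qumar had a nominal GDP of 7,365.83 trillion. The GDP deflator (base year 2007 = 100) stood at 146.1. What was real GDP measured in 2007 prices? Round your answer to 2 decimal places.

Real GDP = Nominal / (GDP deflator/100) = 7365.83 / 1.461 = 5041.64.

5,041.64 trillion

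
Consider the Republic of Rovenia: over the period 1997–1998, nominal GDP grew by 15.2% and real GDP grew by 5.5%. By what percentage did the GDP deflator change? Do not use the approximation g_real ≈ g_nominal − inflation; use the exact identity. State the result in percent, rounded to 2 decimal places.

(1 + g_nom) = (1 + g_real)(1 + π), so π = 1.1520 / 1.0550 − 1 = 0.09194.

9.19%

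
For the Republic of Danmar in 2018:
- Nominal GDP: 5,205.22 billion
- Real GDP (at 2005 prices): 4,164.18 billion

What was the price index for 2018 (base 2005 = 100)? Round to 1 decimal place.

125.0

price index = (Nominal / Real) × 100 = 5205.22 / 4164.18 × 100 = 125.00.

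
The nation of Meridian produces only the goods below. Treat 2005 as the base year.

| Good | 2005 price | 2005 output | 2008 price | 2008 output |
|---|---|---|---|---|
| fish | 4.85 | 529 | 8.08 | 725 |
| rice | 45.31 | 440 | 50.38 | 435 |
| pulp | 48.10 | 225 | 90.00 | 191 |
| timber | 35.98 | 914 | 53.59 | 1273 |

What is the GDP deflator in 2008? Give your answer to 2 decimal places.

144.71

Nominal GDP 2008 = 8.08·725 + 50.38·435 + 90.00·191 + 53.59·1273 = 113183.37.
Real GDP 2008 (at 2005 prices) = 4.85·725 + 45.31·435 + 48.10·191 + 35.98·1273 = 78215.74.
Deflator = Nominal/Real × 100 = 113183.37/78215.74 × 100 = 144.707.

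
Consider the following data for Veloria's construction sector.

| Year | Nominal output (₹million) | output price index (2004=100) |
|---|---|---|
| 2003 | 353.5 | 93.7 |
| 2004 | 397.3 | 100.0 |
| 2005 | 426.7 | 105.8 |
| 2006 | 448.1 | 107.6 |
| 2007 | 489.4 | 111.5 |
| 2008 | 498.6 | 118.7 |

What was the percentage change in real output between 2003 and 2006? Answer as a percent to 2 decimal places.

10.39%

Real output 2003 = 353.5/0.937 = 377.27.
Real output 2006 = 448.1/1.076 = 416.45.
Change = 416.45/377.27 − 1 = 0.1039.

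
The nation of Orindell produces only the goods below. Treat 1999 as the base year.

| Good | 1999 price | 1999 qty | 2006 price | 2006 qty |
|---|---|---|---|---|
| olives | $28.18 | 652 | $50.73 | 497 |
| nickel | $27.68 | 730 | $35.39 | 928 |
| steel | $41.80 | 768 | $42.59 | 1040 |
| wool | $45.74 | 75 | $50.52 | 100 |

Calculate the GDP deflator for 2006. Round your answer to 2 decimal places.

122.41

Nominal GDP 2006 = 50.73·497 + 35.39·928 + 42.59·1040 + 50.52·100 = 107400.33.
Real GDP 2006 (at 1999 prices) = 28.18·497 + 27.68·928 + 41.80·1040 + 45.74·100 = 87738.50.
Deflator = Nominal/Real × 100 = 107400.33/87738.50 × 100 = 122.410.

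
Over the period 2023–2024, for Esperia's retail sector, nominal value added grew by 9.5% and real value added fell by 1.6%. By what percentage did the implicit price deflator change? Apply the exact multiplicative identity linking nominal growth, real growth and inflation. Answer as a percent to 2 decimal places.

(1 + g_nom) = (1 + g_real)(1 + π), so π = 1.0950 / 0.9840 − 1 = 0.11280.

11.28%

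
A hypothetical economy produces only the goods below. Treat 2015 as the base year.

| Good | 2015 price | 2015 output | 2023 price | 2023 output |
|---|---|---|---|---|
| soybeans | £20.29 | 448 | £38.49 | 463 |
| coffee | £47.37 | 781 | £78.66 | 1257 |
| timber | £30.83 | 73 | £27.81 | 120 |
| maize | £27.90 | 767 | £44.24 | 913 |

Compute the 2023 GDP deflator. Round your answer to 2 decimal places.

163.51

Nominal GDP 2023 = 38.49·463 + 78.66·1257 + 27.81·120 + 44.24·913 = 160424.81.
Real GDP 2023 (at 2015 prices) = 20.29·463 + 47.37·1257 + 30.83·120 + 27.90·913 = 98110.66.
Deflator = Nominal/Real × 100 = 160424.81/98110.66 × 100 = 163.514.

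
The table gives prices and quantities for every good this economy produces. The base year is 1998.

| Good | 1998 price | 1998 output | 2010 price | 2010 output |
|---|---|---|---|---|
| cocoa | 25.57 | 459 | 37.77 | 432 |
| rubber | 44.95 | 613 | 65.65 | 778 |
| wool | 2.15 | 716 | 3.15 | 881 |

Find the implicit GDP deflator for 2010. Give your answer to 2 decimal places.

146.45

Nominal GDP 2010 = 37.77·432 + 65.65·778 + 3.15·881 = 70167.49.
Real GDP 2010 (at 1998 prices) = 25.57·432 + 44.95·778 + 2.15·881 = 47911.49.
Deflator = Nominal/Real × 100 = 70167.49/47911.49 × 100 = 146.452.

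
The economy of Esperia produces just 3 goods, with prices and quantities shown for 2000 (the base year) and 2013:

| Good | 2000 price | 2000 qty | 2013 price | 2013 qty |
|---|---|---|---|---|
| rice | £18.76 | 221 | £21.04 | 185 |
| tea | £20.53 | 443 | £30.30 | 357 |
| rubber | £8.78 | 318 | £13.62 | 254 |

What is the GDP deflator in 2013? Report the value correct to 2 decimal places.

Nominal GDP 2013 = 21.04·185 + 30.30·357 + 13.62·254 = 18168.98.
Real GDP 2013 (at 2000 prices) = 18.76·185 + 20.53·357 + 8.78·254 = 13029.93.
Deflator = Nominal/Real × 100 = 18168.98/13029.93 × 100 = 139.440.

139.44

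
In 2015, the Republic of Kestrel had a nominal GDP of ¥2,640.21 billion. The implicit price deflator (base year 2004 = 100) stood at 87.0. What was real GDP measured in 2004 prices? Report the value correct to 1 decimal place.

¥3,034.7 billion

Real GDP = Nominal / (implicit price deflator/100) = 2640.21 / 0.870 = 3034.72.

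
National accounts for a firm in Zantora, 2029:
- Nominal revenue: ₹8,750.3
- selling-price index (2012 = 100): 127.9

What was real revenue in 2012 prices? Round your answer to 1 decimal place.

Real revenue = Nominal / (selling-price index/100) = 8750.3 / 1.279 = 6841.52.

₹6,841.5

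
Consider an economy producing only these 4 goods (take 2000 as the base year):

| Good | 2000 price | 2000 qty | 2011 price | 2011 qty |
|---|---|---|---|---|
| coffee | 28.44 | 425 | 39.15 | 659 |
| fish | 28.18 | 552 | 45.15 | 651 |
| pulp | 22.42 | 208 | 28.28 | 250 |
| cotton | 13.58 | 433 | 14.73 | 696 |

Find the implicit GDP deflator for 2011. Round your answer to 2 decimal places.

Nominal GDP 2011 = 39.15·659 + 45.15·651 + 28.28·250 + 14.73·696 = 72514.58.
Real GDP 2011 (at 2000 prices) = 28.44·659 + 28.18·651 + 22.42·250 + 13.58·696 = 52143.82.
Deflator = Nominal/Real × 100 = 72514.58/52143.82 × 100 = 139.066.

139.07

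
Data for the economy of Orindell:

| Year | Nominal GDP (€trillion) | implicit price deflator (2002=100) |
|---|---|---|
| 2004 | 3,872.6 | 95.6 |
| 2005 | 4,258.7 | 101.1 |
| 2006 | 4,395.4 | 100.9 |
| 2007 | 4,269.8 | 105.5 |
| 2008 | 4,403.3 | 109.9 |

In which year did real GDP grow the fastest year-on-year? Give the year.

2005: real = 4258.7/1.011 = 4212.36; growth vs 2004 (4050.84) = 3.99%.
2006: real = 4395.4/1.009 = 4356.19; growth vs 2005 (4212.36) = 3.41%.
2007: real = 4269.8/1.055 = 4047.20; growth vs 2006 (4356.19) = -7.09%.
2008: real = 4403.3/1.099 = 4006.64; growth vs 2007 (4047.20) = -1.00%.

2005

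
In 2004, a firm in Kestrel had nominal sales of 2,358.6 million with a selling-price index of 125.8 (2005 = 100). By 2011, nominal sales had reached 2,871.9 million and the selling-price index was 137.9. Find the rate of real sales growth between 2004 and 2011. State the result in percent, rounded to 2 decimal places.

Deflate each year: 2004 → 2358.6/1.258 = 1874.88; 2011 → 2871.9/1.379 = 2082.60.
So real sales changed by 2082.60/1874.88 − 1 = 0.1108, i.e. 11.08%.

11.08%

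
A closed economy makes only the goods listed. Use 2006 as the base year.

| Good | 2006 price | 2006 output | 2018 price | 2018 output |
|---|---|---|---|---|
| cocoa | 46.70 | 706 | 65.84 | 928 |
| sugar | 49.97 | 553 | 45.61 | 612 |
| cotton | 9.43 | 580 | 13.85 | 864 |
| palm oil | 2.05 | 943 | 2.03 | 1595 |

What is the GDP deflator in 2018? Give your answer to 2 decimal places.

Nominal GDP 2018 = 65.84·928 + 45.61·612 + 13.85·864 + 2.03·1595 = 104217.09.
Real GDP 2018 (at 2006 prices) = 46.70·928 + 49.97·612 + 9.43·864 + 2.05·1595 = 85336.51.
Deflator = Nominal/Real × 100 = 104217.09/85336.51 × 100 = 122.125.

122.12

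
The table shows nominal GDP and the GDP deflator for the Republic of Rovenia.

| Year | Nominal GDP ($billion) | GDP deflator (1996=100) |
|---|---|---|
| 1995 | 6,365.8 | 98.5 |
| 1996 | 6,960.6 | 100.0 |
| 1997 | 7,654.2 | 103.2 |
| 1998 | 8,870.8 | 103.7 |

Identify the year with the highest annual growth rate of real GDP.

1996: real = 6960.6/1.000 = 6960.60; growth vs 1995 (6462.74) = 7.70%.
1997: real = 7654.2/1.032 = 7416.86; growth vs 1996 (6960.60) = 6.55%.
1998: real = 8870.8/1.037 = 8554.29; growth vs 1997 (7416.86) = 15.34%.

1998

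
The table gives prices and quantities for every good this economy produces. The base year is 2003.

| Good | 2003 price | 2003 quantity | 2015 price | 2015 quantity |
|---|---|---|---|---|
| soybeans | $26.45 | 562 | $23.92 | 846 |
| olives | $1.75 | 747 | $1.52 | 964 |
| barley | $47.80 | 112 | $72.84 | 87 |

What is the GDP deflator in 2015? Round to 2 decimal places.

Nominal GDP 2015 = 23.92·846 + 1.52·964 + 72.84·87 = 28038.68.
Real GDP 2015 (at 2003 prices) = 26.45·846 + 1.75·964 + 47.80·87 = 28222.30.
Deflator = Nominal/Real × 100 = 28038.68/28222.30 × 100 = 99.349.

99.35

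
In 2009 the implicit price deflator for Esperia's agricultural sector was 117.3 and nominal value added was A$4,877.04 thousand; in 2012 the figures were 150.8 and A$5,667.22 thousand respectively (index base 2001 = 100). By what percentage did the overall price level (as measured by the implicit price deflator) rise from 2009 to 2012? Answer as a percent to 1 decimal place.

28.6%

Price-level change = 150.8 / 117.3 − 1 = 0.2856.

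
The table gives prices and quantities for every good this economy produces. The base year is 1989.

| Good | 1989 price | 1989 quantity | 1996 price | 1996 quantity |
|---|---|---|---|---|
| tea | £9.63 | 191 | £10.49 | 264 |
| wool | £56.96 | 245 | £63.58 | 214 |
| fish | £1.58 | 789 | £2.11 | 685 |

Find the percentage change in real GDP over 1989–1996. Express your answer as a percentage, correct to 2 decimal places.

Real GDP 1989 = Nominal GDP 1989 = 9.63·191 + 56.96·245 + 1.58·789 = 17041.15.
Real GDP 1996 (at 1989 prices) = 9.63·264 + 56.96·214 + 1.58·685 = 15814.06.
Real growth = 15814.06/17041.15 − 1 = -0.0720.

-7.20%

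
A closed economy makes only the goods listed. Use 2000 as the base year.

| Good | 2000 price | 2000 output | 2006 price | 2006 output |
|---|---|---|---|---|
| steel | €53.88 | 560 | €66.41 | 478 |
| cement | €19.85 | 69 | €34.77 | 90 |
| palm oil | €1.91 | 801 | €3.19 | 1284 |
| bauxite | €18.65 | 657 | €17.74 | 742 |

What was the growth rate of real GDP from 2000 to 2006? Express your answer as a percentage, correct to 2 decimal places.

-3.30%

Real GDP 2000 = Nominal GDP 2000 = 53.88·560 + 19.85·69 + 1.91·801 + 18.65·657 = 45325.41.
Real GDP 2006 (at 2000 prices) = 53.88·478 + 19.85·90 + 1.91·1284 + 18.65·742 = 43831.88.
Real growth = 43831.88/45325.41 − 1 = -0.0330.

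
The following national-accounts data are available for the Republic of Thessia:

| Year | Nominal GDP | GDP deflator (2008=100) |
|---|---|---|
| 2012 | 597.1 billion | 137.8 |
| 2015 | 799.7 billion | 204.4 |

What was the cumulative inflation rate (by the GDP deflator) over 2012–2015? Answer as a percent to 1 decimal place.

48.3%

Price-level change = 204.4 / 137.8 − 1 = 0.4833.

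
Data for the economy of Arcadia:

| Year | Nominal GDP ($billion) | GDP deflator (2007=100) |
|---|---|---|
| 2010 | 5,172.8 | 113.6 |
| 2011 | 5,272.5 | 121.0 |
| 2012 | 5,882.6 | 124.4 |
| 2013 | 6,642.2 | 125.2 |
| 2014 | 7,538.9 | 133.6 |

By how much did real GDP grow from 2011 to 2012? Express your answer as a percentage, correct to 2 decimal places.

Real GDP 2011 = 5272.5/1.210 = 4357.44.
Real GDP 2012 = 5882.6/1.244 = 4728.78.
Change = 4728.78/4357.44 − 1 = 0.0852.

8.52%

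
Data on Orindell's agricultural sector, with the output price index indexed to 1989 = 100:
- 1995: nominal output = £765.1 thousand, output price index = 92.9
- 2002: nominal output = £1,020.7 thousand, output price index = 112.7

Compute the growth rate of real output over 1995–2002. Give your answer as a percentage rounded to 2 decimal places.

Real output 1995 = 765.1 / 0.929 = 823.57.
Real output 2002 = 1020.7 / 1.127 = 905.68.
Real growth = 905.68 / 823.57 − 1 = 0.0997.

9.97%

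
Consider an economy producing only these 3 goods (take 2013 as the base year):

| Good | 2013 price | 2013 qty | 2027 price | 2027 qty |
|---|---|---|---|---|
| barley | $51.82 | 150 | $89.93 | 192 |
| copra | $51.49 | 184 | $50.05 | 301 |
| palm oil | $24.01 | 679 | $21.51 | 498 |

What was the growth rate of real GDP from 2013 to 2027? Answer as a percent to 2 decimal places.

Real GDP 2013 = Nominal GDP 2013 = 51.82·150 + 51.49·184 + 24.01·679 = 33549.95.
Real GDP 2027 (at 2013 prices) = 51.82·192 + 51.49·301 + 24.01·498 = 37404.91.
Real growth = 37404.91/33549.95 − 1 = 0.1149.

11.49%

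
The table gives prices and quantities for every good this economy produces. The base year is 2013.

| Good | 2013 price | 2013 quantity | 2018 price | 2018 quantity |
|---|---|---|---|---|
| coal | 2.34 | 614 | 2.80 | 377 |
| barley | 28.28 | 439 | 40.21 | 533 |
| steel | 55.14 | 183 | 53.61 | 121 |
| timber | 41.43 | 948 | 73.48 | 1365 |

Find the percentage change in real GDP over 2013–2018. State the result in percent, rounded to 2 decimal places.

Real GDP 2013 = Nominal GDP 2013 = 2.34·614 + 28.28·439 + 55.14·183 + 41.43·948 = 63217.94.
Real GDP 2018 (at 2013 prices) = 2.34·377 + 28.28·533 + 55.14·121 + 41.43·1365 = 79179.31.
Real growth = 79179.31/63217.94 − 1 = 0.2525.

25.25%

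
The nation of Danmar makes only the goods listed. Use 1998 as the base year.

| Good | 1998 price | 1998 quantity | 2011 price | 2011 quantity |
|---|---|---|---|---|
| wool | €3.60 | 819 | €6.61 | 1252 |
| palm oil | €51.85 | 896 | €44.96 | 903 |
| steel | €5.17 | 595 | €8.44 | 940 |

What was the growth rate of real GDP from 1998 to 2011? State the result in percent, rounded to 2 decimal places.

7.06%

Real GDP 1998 = Nominal GDP 1998 = 3.60·819 + 51.85·896 + 5.17·595 = 52482.15.
Real GDP 2011 (at 1998 prices) = 3.60·1252 + 51.85·903 + 5.17·940 = 56187.55.
Real growth = 56187.55/52482.15 − 1 = 0.0706.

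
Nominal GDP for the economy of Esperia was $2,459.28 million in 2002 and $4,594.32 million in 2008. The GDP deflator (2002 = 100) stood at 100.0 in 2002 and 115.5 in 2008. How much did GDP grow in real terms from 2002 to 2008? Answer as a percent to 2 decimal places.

Real GDP 2002 = 2459.28 / 1.000 = 2459.28.
Real GDP 2008 = 4594.32 / 1.155 = 3977.77.
Real growth = 3977.77 / 2459.28 − 1 = 0.6175.

61.75%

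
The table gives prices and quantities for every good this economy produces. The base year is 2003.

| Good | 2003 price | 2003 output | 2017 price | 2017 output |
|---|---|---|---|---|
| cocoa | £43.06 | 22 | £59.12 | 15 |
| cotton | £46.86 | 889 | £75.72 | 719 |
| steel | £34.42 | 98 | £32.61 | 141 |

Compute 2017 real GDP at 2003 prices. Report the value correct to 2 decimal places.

£39191.46

Real GDP 2017 = Σ (p_2003 × q_2017) = 43.06·15 + 46.86·719 + 34.42·141 = 39191.46.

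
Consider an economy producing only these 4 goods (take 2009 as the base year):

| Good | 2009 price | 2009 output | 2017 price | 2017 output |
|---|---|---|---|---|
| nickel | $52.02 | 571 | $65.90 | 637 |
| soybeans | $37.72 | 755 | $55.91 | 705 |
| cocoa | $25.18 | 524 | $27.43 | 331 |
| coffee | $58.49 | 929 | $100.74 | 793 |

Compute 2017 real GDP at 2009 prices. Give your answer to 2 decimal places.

Real GDP 2017 = Σ (p_2009 × q_2017) = 52.02·637 + 37.72·705 + 25.18·331 + 58.49·793 = 114446.49.

$114446.49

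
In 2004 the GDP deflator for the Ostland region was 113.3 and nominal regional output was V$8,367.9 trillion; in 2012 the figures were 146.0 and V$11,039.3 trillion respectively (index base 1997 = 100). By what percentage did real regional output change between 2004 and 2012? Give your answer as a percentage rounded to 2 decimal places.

2.38%

Real regional output 2004 = 8367.9 / 1.133 = 7385.61.
Real regional output 2012 = 11039.3 / 1.460 = 7561.16.
Real growth = 7561.16 / 7385.61 − 1 = 0.0238.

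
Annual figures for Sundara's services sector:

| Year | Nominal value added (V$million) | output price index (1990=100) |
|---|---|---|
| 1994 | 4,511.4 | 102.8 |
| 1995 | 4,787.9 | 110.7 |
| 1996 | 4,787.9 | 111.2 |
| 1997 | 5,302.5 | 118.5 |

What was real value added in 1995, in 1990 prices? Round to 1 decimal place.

V$4,325.1 million

Real value added 1995 = 4787.9 / 1.107 = 4325.11.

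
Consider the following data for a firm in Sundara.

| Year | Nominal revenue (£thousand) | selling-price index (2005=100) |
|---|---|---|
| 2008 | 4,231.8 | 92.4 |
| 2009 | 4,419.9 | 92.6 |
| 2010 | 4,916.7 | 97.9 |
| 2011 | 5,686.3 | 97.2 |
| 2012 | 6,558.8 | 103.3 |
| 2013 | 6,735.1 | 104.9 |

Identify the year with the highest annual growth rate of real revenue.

2011

2009: real = 4419.9/0.926 = 4773.11; growth vs 2008 (4579.87) = 4.22%.
2010: real = 4916.7/0.979 = 5022.17; growth vs 2009 (4773.11) = 5.22%.
2011: real = 5686.3/0.972 = 5850.10; growth vs 2010 (5022.17) = 16.49%.
2012: real = 6558.8/1.033 = 6349.27; growth vs 2011 (5850.10) = 8.53%.
2013: real = 6735.1/1.049 = 6420.50; growth vs 2012 (6349.27) = 1.12%.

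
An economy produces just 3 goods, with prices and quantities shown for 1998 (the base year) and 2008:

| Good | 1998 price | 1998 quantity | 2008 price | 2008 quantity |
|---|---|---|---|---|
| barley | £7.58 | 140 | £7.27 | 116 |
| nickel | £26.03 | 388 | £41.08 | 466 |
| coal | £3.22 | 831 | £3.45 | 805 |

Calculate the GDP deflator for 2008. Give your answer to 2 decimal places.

145.91

Nominal GDP 2008 = 7.27·116 + 41.08·466 + 3.45·805 = 22763.85.
Real GDP 2008 (at 1998 prices) = 7.58·116 + 26.03·466 + 3.22·805 = 15601.36.
Deflator = Nominal/Real × 100 = 22763.85/15601.36 × 100 = 145.909.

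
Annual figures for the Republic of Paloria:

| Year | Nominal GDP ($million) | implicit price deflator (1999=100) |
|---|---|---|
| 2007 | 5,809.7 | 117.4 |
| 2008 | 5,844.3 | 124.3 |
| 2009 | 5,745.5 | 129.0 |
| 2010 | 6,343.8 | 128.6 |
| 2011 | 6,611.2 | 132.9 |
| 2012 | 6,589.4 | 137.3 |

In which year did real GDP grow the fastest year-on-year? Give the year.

2008: real = 5844.3/1.243 = 4701.77; growth vs 2007 (4948.64) = -4.99%.
2009: real = 5745.5/1.290 = 4453.88; growth vs 2008 (4701.77) = -5.27%.
2010: real = 6343.8/1.286 = 4932.97; growth vs 2009 (4453.88) = 10.76%.
2011: real = 6611.2/1.329 = 4974.57; growth vs 2010 (4932.97) = 0.84%.
2012: real = 6589.4/1.373 = 4799.27; growth vs 2011 (4974.57) = -3.52%.

2010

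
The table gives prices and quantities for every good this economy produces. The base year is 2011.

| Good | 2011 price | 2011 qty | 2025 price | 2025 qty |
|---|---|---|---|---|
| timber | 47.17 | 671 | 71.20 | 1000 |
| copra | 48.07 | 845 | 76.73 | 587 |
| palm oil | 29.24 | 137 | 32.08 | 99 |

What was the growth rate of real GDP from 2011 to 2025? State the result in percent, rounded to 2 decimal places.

Real GDP 2011 = Nominal GDP 2011 = 47.17·671 + 48.07·845 + 29.24·137 = 76276.10.
Real GDP 2025 (at 2011 prices) = 47.17·1000 + 48.07·587 + 29.24·99 = 78281.85.
Real growth = 78281.85/76276.10 − 1 = 0.0263.

2.63%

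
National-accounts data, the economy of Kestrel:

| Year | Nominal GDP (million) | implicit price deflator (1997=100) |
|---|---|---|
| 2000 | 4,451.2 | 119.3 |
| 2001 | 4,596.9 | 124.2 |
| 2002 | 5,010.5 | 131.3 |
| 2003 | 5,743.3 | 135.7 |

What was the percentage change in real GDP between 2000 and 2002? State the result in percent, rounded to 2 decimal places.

2.28%

Real GDP 2000 = 4451.2/1.193 = 3731.10.
Real GDP 2002 = 5010.5/1.313 = 3816.07.
Change = 3816.07/3731.10 − 1 = 0.0228.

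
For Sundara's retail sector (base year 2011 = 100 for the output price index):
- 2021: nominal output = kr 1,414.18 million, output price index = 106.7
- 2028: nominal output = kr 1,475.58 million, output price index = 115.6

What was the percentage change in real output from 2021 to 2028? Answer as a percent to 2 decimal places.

Deflate each year: 2021 → 1414.18/1.067 = 1325.38; 2028 → 1475.58/1.156 = 1276.45.
So real output changed by 1276.45/1325.38 − 1 = -0.0369, i.e. -3.69%.

-3.69%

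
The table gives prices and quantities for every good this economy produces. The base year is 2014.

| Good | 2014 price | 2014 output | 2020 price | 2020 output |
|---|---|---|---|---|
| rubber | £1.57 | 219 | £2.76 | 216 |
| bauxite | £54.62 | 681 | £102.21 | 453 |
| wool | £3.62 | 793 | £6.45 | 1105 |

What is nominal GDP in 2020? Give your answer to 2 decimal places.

Nominal GDP 2020 = Σ (p_2020 × q_2020) = 2.76·216 + 102.21·453 + 6.45·1105 = 54024.54.

£54024.54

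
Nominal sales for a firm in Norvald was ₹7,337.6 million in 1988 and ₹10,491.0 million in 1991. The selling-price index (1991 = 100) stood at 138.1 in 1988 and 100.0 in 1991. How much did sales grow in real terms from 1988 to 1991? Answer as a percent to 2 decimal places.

Deflate each year: 1988 → 7337.6/1.381 = 5313.25; 1991 → 10491.0/1.000 = 10491.00.
So real sales changed by 10491.00/5313.25 − 1 = 0.9745, i.e. 97.45%.

97.45%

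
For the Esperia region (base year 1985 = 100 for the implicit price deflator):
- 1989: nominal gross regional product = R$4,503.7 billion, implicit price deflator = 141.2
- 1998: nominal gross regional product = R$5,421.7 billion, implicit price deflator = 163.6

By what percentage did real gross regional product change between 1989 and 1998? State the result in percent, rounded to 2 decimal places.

3.90%

Real gross regional product 1989 = 4503.7 / 1.412 = 3189.59.
Real gross regional product 1998 = 5421.7 / 1.636 = 3314.00.
Real growth = 3314.00 / 3189.59 − 1 = 0.0390.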